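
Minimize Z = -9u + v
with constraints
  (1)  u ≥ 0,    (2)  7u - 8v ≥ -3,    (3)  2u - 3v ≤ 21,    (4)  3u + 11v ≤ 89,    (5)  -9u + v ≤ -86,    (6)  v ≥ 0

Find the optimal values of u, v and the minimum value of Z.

u = 498/31, v = 115/31, minimum Z = -4367/31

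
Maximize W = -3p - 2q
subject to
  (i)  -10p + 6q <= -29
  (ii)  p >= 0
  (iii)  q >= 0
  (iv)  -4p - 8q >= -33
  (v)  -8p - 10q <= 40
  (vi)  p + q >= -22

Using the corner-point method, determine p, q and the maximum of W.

p = 29/10, q = 0, maximum W = -87/10

Feasible corners and W = -3p - 2q:
  (29/10, 0) → W = -87/10
  (215/52, 107/52) → W = -859/52
  (33/4, 0) → W = -99/4

The binding constraints are -10p + 6q = -29 and q = 0.
Solving simultaneously gives p = 29/10, q = 0.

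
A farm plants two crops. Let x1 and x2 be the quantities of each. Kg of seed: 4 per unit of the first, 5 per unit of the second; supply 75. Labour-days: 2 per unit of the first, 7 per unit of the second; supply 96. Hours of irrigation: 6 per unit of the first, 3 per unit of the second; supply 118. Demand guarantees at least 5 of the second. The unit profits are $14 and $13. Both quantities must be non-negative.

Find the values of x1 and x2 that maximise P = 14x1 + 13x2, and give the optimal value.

Extreme points and P = 14x1 + 13x2:
  (0, 96/7) → P = 1248/7
  (0, 5) → P = 65
  (5/2, 13) → P = 204
  (25/2, 5) → P = 240

At the optimal vertex, 4x1 + 5x2 = 75 and x2 = 5.
Solving simultaneously gives x1 = 25/2, x2 = 5.

x1 = 25/2, x2 = 5, maximum P = 240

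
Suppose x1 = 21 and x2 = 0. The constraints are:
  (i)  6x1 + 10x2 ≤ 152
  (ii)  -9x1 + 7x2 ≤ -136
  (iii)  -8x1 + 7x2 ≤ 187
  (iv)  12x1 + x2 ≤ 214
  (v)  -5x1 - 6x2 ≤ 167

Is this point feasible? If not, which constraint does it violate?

not feasible — violates (iv)

Constraint (iv): 12x1 + x2 = 252, which is not ≤ 214. All other constraints are satisfied.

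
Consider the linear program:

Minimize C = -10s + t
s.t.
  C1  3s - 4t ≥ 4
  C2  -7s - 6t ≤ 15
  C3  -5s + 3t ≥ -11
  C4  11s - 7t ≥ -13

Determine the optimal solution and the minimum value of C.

s = 32/11, t = 13/11, minimum C = -307/11

Extreme points and C = -10s + t:
  (-18/23, -73/46) → C = 287/46
  (32/11, 13/11) → C = -307/11
  (7/17, -152/51) → C = -362/51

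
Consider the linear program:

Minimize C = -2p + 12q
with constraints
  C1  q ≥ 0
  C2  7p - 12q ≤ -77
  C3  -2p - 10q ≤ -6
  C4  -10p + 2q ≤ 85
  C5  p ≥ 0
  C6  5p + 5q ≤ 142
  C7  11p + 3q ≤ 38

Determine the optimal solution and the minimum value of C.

Extreme points and C = -2p + 12q:
  (0, 77/12) → C = 77
  (25/17, 371/51) → C = 1434/17
  (0, 38/3) → C = 152

p = 0, q = 77/12, minimum C = 77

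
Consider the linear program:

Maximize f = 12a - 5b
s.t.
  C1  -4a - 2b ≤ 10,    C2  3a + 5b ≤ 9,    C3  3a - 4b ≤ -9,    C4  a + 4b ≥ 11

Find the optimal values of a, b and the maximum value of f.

a = -19/7, b = 24/7, maximum f = -348/7

Feasible corners and f = 12a - 5b:
  (-34/7, 33/7) → f = -573/7
  (-31/7, 27/7) → f = -507/7
  (-19/7, 24/7) → f = -348/7

At the optimal vertex, 3a + 5b = 9 and a + 4b = 11.
Solving simultaneously gives a = -19/7, b = 24/7.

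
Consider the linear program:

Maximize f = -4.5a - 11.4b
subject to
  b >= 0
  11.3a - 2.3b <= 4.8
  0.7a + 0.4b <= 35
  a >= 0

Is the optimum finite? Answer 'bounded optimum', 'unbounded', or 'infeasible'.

Extreme points and f = -4.5a - 11.4b:
  (48/113, 0) → f = -216/113
  (0, 0) → f = 0
  (8242/613, 39214/613) → f = -2420643/3065
  (0, 87.5) → f = -997.5
The feasible region has finitely many vertices and no improving ray; the maximum is 0 at (0, 0).

bounded optimum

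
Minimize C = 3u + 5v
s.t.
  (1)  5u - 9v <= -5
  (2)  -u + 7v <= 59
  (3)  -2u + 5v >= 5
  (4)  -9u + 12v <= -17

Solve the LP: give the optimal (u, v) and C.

u = 71/7, v = 130/21, minimum C = 1289/21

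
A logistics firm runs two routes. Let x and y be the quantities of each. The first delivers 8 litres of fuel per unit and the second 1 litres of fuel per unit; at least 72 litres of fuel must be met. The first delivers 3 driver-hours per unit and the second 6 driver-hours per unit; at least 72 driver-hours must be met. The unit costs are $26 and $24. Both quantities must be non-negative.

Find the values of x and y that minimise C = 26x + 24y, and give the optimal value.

Corner points and C = 26x + 24y:
  (0, 72) → C = 1728
  (24, 0) → C = 624
  (8, 8) → C = 400
The feasible region is unbounded (it extends along (0, 1), (1, 0)), but C strictly increases along every unbounded feasible direction, so there is no improving ray and the minimum is attained at a vertex.

x = 8, y = 8, minimum C = 400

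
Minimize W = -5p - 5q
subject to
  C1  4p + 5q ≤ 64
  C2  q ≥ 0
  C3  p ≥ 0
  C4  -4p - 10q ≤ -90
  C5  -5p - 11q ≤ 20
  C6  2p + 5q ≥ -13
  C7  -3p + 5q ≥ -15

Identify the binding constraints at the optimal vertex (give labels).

C1 and C4

Vertices and W = -5p - 5q:
  (0, 64/5) → W = -64
  (19/2, 26/5) → W = -147/2
  (0, 9) → W = -45

The minimum is at (19/2, 26/5). Substituting into each constraint, equality holds for C1 and C4; the remaining constraints have slack.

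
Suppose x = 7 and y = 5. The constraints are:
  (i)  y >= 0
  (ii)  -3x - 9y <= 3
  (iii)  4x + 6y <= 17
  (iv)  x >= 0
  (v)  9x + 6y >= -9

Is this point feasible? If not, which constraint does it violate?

not feasible — violates (iii)

Constraint (iii): 4x + 6y = 58, which is not ≤ 17. All other constraints are satisfied.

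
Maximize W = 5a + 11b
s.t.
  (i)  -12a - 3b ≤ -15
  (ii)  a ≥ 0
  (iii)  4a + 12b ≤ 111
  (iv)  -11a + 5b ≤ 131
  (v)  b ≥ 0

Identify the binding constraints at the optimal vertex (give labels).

Extreme points and W = 5a + 11b:
  (0, 5) → W = 55
  (5/4, 0) → W = 25/4
  (0, 37/4) → W = 407/4
  (111/4, 0) → W = 555/4

The maximum is at (111/4, 0). Substituting into each constraint, equality holds for (iii) and (v); the remaining constraints have slack.

(iii) and (v)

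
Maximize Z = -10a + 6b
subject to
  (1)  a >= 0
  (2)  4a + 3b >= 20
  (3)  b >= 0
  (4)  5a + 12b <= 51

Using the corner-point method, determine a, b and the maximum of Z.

Feasible corners and Z = -10a + 6b:
  (5, 0) → Z = -50
  (29/11, 104/33) → Z = -82/11
  (51/5, 0) → Z = -102

The optimum lies where 4a + 3b = 20 and 5a + 12b = 51.
Solving simultaneously gives a = 29/11, b = 104/33.

a = 29/11, b = 104/33, maximum Z = -82/11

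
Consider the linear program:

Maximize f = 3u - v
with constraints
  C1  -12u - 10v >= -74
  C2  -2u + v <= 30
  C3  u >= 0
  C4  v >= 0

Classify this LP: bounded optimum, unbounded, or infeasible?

Extreme points and f = 3u - v:
  (0, 37/5) → f = -37/5
  (37/6, 0) → f = 37/2
  (0, 0) → f = 0
The feasible region has finitely many vertices and no improving ray; the maximum is 37/2 at (37/6, 0).

bounded optimum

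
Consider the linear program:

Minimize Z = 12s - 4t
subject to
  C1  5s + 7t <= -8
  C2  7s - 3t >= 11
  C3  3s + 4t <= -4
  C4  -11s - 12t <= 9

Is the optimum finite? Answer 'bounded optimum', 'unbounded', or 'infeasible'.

Extreme points and Z = 12s - 4t:
  (4, -4) → Z = 64
  (33/17, -43/17) → Z = 568/17
The feasible region has finitely many vertices and no improving ray; the minimum is 568/17 at (33/17, -43/17).

bounded optimum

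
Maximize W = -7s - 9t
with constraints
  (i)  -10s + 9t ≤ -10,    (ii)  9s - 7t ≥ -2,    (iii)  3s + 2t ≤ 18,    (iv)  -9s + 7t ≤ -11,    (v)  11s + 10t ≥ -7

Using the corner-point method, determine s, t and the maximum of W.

The binding constraints are 3s + 2t = 18 and 11s + 10t = -7.
Solving simultaneously gives s = 97/4, t = -219/8.

s = 97/4, t = -219/8, maximum W = 613/8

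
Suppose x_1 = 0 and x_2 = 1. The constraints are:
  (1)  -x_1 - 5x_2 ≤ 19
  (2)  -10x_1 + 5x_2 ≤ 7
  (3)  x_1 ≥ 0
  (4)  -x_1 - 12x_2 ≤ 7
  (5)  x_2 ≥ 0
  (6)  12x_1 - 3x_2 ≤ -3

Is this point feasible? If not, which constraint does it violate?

(1): -5 ≤ 19 ✓
(2): 5 ≤ 7 ✓
(3): 0 ≥ 0 ✓
(4): -12 ≤ 7 ✓
(5): 1 ≥ 0 ✓
(6): -3 ≤ -3 ✓

feasible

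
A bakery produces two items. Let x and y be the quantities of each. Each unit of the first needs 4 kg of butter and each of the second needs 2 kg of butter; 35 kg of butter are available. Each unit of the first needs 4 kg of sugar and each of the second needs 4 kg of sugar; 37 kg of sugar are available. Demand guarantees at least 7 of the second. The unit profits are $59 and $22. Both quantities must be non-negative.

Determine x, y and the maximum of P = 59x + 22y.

x = 9/4, y = 7, maximum P = 1147/4

Extreme points and P = 59x + 22y:
  (0, 37/4) → P = 407/2
  (0, 7) → P = 154
  (9/4, 7) → P = 1147/4

The binding constraints are 4x + 4y = 37 and y = 7.
Solving simultaneously gives x = 9/4, y = 7.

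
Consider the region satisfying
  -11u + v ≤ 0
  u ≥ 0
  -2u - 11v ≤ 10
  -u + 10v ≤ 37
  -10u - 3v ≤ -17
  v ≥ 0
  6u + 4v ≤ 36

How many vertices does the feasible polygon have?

Intersecting each pair of boundary lines and keeping only the points that satisfy every inequality leaves:
  (59/103, 387/103)
  (53/16, 129/32)
  (17/10, 0)
  (6, 0)

4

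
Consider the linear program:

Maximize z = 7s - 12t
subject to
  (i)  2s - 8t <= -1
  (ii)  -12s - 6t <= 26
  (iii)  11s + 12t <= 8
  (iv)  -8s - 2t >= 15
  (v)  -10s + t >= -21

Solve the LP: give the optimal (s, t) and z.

s = -61/34, t = -11/34, maximum z = -295/34

Feasible corners and z = 7s - 12t:
  (-107/54, -10/27) → z = -509/54
  (-61/34, -11/34) → z = -295/34
  (-60/13, 191/39) → z = -1184/13
  (-98/37, 229/74) → z = -2060/37

At the optimal vertex, 2s - 8t = -1 and -8s - 2t = 15.
Solving simultaneously gives s = -61/34, t = -11/34.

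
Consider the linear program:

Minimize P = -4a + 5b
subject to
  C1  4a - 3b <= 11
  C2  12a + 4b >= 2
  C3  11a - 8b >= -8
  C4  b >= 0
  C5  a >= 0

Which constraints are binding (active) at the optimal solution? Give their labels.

C1 and C4

Corner points and P = -4a + 5b:
  (11/4, 0) → P = -11
  (1/6, 0) → P = -2/3
  (0, 1/2) → P = 5/2
  (0, 1) → P = 5
The feasible region is unbounded (it extends along (3, 4), (8, 11)), but P strictly increases along every unbounded feasible direction, so there is no improving ray and the minimum is attained at a vertex.

The minimum is at (11/4, 0). Substituting into each constraint, equality holds for C1 and C4; the remaining constraints have slack.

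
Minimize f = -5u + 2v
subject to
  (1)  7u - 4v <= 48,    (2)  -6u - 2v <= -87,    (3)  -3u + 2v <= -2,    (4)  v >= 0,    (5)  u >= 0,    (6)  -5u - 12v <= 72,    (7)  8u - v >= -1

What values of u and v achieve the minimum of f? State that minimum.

Vertices and f = -5u + 2v:
  (222/19, 321/38) → f = -789/19
  (44, 65) → f = -90
  (89/9, 83/6) → f = -196/9

u = 44, v = 65, minimum f = -90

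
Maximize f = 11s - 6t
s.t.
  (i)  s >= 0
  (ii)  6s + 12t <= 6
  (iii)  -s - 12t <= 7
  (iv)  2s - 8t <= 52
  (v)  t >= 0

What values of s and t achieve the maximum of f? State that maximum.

Corner points and f = 11s - 6t:
  (0, 1/2) → f = -3
  (0, 0) → f = 0
  (1, 0) → f = 11

The optimum lies where 6s + 12t = 6 and t = 0.
Solving simultaneously gives s = 1, t = 0.

s = 1, t = 0, maximum f = 11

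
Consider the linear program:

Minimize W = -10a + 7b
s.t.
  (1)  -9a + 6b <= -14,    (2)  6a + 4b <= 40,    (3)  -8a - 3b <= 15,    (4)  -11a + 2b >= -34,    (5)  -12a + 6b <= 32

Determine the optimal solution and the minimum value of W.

a = 72/49, b = -437/49, minimum W = -3779/49

The optimum lies where -8a - 3b = 15 and -11a + 2b = -34.
Solving simultaneously gives a = 72/49, b = -437/49.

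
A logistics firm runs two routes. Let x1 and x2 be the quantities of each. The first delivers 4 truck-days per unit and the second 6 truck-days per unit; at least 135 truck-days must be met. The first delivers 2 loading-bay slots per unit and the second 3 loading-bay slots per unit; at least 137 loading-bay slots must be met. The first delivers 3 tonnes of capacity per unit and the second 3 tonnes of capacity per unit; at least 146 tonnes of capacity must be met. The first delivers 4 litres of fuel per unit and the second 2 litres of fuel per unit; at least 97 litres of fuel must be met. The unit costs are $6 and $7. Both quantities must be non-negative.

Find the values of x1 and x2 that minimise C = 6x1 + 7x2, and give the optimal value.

x1 = 9, x2 = 119/3, minimum C = 995/3

The feasible region is unbounded (it extends along (0, 1), (1, 0)), but C strictly increases along every unbounded feasible direction, so there is no improving ray and the minimum is attained at a vertex.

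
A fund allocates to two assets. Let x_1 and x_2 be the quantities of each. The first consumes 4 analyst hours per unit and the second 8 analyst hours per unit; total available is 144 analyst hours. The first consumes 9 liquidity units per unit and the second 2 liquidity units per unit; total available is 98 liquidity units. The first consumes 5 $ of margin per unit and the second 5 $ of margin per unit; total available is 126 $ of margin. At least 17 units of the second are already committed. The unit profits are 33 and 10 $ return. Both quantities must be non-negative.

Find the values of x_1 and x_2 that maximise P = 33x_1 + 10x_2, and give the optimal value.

x_1 = 2, x_2 = 17, maximum P = 236

Extreme points and P = 33x_1 + 10x_2:
  (0, 18) → P = 180
  (0, 17) → P = 170
  (2, 17) → P = 236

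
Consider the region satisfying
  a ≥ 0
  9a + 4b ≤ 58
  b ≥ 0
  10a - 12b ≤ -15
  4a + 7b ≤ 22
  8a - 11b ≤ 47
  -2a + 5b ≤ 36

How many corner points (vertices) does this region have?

Intersecting each pair of boundary lines and keeping only the points that satisfy every inequality leaves:
  (0, 5/4)
  (0, 22/7)
  (159/118, 140/59)

3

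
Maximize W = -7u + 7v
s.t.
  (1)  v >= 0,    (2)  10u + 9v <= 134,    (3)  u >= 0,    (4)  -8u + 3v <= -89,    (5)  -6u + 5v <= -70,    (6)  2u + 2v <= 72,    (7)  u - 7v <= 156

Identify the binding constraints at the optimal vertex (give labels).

(2) and (5)

Corner points and W = -7u + 7v:
  (67/5, 0) → W = -469/5
  (35/3, 0) → W = -245/3
  (25/2, 1) → W = -161/2

The maximum is at (25/2, 1). Substituting into each constraint, equality holds for (2) and (5); the remaining constraints have slack.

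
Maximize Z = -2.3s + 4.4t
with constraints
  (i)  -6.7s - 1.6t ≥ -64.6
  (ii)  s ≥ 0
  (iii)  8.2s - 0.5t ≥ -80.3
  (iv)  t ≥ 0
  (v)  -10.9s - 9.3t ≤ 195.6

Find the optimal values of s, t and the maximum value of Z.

The binding constraints are -6.7s - 1.6t = -64.6 and s = 0.
Solving simultaneously gives s = 0, t = 323/8.

s = 0, t = 40.375, maximum Z = 177.65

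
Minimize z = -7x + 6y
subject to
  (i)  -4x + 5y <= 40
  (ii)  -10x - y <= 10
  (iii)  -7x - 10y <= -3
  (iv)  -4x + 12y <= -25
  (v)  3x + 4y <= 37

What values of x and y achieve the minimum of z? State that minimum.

x = 179, y = -125, minimum z = -2003

Feasible corners and z = -7x + 6y:
  (143/62, -163/124) → z = -745/31
  (179, -125) → z = -2003
  (136/13, 73/52) → z = -1685/26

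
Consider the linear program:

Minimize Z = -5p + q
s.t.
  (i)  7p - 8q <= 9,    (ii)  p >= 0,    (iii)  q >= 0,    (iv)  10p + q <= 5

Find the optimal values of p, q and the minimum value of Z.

p = 1/2, q = 0, minimum Z = -5/2

Corner points and Z = -5p + q:
  (0, 0) → Z = 0
  (0, 5) → Z = 5
  (1/2, 0) → Z = -5/2

At the optimal vertex, q = 0 and 10p + q = 5.
Solving simultaneously gives p = 1/2, q = 0.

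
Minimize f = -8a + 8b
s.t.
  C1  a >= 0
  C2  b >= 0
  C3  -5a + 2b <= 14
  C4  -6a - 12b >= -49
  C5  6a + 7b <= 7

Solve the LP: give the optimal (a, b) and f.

At the optimal vertex, b = 0 and 6a + 7b = 7.
Solving simultaneously gives a = 7/6, b = 0.

a = 7/6, b = 0, minimum f = -28/3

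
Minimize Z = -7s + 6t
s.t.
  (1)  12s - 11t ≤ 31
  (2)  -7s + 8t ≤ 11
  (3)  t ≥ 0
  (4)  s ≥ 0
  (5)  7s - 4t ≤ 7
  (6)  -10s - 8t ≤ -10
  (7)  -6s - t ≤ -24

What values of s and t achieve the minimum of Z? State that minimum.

s = 103/31, t = 126/31, minimum Z = 35/31

The optimum lies where 7s - 4t = 7 and -6s - t = -24.
Solving simultaneously gives s = 103/31, t = 126/31.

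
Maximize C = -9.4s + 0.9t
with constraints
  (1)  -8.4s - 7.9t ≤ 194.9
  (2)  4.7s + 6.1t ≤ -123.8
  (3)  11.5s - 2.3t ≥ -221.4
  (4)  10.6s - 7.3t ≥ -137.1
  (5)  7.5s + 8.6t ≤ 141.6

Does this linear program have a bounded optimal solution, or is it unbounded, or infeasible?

Extreme points and C = -9.4s + 0.9t:
  (-21087/1411, -12389/1411) → C = 1870677/14110
  (192844/533, -159402/533) → C = -9780977/2665
The feasible region has finitely many vertices and no improving ray; the maximum is 1870677/14110 at (-21087/1411, -12389/1411).

bounded optimum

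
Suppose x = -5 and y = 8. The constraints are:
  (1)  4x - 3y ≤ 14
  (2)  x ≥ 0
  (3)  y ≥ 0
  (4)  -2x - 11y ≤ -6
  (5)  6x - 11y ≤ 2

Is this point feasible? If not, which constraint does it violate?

Constraint (2): x = -5, which is not ≥ 0. All other constraints are satisfied.

not feasible — violates (2)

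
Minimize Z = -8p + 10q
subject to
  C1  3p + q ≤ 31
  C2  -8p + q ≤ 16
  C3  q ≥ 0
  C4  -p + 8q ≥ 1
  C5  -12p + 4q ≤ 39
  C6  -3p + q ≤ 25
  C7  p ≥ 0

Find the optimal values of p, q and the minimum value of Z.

p = 247/25, q = 34/25, minimum Z = -1636/25

Extreme points and Z = -8p + 10q:
  (247/25, 34/25) → Z = -1636/25
  (85/24, 163/8) → Z = 2105/12
  (0, 1/8) → Z = 5/4
  (0, 39/4) → Z = 195/2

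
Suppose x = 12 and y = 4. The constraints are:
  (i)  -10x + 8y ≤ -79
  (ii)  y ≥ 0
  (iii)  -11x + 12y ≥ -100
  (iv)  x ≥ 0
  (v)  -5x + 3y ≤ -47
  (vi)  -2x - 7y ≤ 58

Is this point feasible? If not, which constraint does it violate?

feasible

(i): -88 ≤ -79 ✓
(ii): 4 ≥ 0 ✓
(iii): -84 ≥ -100 ✓
(iv): 12 ≥ 0 ✓
(v): -48 ≤ -47 ✓
(vi): -52 ≤ 58 ✓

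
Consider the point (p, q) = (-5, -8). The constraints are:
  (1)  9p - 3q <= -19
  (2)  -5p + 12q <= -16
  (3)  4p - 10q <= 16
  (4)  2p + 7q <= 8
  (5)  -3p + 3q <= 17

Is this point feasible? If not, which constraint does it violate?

not feasible — violates (3)

Constraint (3): 4p - 10q = 60, which is not ≤ 16. All other constraints are satisfied.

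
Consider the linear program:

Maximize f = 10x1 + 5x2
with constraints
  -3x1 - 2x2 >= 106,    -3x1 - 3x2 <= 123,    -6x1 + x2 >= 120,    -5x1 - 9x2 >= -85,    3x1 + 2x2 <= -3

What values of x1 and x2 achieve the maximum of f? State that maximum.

Vertices and f = 10x1 + 5x2:
  (-24, -17) → f = -325
  (-1124/17, 785/17) → f = -7315/17
  (-227/2, 145/2) → f = -1545/2

The optimum lies where -3x1 - 2x2 = 106 and -3x1 - 3x2 = 123.
Solving simultaneously gives x1 = -24, x2 = -17.

x1 = -24, x2 = -17, maximum f = -325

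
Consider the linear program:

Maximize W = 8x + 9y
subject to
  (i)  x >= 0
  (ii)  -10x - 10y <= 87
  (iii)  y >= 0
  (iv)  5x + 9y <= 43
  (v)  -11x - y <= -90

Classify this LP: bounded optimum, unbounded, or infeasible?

Vertices and W = 8x + 9y:
  (43/5, 0) → W = 344/5
  (90/11, 0) → W = 720/11
  (767/94, 23/94) → W = 6343/94
The feasible region has finitely many vertices and no improving ray; the maximum is 344/5 at (43/5, 0).

bounded optimum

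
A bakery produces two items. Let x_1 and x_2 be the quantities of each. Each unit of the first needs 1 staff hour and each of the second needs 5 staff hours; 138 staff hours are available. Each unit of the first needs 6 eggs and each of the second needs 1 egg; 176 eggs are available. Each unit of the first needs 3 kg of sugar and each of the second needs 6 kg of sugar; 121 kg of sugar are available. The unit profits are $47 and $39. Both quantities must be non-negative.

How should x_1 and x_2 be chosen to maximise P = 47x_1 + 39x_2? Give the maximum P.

Feasible corners and P = 47x_1 + 39x_2:
  (0, 0) → P = 0
  (0, 121/6) → P = 1573/2
  (88/3, 0) → P = 4136/3
  (85/3, 6) → P = 4697/3

x_1 = 85/3, x_2 = 6, maximum P = 4697/3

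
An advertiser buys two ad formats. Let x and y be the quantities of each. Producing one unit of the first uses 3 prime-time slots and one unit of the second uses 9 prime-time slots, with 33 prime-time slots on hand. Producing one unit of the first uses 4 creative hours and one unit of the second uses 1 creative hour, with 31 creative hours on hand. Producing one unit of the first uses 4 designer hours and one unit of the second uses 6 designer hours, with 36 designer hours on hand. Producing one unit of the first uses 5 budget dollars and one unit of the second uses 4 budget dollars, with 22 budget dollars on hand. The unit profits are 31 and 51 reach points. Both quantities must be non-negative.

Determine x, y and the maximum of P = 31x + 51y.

x = 2, y = 3, maximum P = 215

Feasible corners and P = 31x + 51y:
  (0, 0) → P = 0
  (0, 11/3) → P = 187
  (22/5, 0) → P = 682/5
  (2, 3) → P = 215

The binding constraints are 3x + 9y = 33 and 5x + 4y = 22.
Solving simultaneously gives x = 2, y = 3.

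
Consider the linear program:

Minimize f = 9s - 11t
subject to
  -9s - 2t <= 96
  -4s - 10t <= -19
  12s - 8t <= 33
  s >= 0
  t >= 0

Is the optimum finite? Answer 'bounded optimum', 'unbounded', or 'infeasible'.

unbounded

From the feasible point (241/76, 12/19), moving in the direction (0, 1) keeps every constraint satisfied while f decreases without bound.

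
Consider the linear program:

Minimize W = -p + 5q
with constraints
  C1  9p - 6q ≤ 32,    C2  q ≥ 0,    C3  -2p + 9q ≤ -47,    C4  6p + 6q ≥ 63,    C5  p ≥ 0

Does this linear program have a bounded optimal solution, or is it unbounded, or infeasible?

The boundaries 9p - 6q = 32 and 6p + 6q = 63 meet at (19/3, 25/6), but that point violates -2p + 9q ≤ -47. Every candidate vertex is excluded by some other constraint, so the feasible region is empty.

infeasible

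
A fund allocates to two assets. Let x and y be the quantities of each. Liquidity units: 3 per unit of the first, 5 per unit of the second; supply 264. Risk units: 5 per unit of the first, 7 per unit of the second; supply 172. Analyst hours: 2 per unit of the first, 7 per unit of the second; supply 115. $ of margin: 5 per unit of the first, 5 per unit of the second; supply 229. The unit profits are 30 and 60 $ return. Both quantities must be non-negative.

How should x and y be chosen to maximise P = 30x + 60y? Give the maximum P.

x = 19, y = 11, maximum P = 1230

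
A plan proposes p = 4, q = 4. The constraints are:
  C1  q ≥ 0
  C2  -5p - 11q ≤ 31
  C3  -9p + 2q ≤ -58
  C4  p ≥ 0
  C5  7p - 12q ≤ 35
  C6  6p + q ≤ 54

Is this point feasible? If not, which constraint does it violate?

Constraint C3: -9p + 2q = -28, which is not ≤ -58. All other constraints are satisfied.

not feasible — violates C3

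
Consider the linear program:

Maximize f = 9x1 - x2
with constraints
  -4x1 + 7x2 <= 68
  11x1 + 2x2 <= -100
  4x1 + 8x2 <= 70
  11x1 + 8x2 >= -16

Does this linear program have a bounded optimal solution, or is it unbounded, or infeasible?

The boundaries -4x1 + 7x2 = 68 and 11x1 + 2x2 = -100 meet at (-836/85, 348/85), but that point violates 11x1 + 8x2 ≥ -16. Every candidate vertex is excluded by some other constraint, so the feasible region is empty.

infeasible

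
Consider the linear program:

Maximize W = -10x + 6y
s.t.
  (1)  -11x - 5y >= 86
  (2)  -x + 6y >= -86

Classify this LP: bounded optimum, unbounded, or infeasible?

From the feasible point (-86/71, -1032/71), moving in the direction (-6, -1) keeps every constraint satisfied while W increases without bound.

unbounded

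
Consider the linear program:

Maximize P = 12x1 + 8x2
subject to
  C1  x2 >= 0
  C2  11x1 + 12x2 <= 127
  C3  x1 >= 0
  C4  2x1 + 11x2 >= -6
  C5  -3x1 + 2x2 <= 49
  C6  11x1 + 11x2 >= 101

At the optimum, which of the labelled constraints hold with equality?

C1 and C2

Vertices and P = 12x1 + 8x2:
  (127/11, 0) → P = 1524/11
  (101/11, 0) → P = 1212/11
  (0, 127/12) → P = 254/3
  (0, 101/11) → P = 808/11

The maximum is at (127/11, 0). Substituting into each constraint, equality holds for C1 and C2; the remaining constraints have slack.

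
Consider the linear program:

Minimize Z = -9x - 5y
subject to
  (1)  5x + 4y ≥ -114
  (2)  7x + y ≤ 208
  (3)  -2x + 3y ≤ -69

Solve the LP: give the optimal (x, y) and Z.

Feasible corners and Z = -9x - 5y:
  (946/23, -1838/23) → Z = 676/23
  (-66/23, -573/23) → Z = 3459/23
  (693/23, -67/23) → Z = -5902/23

x = 693/23, y = -67/23, minimum Z = -5902/23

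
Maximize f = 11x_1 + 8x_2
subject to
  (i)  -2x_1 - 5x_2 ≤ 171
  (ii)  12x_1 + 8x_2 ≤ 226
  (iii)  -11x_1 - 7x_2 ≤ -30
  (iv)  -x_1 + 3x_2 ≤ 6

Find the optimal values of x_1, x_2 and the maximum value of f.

The optimum lies where 12x_1 + 8x_2 = 226 and -x_1 + 3x_2 = 6.
Solving simultaneously gives x_1 = 315/22, x_2 = 149/22.

x_1 = 315/22, x_2 = 149/22, maximum f = 4657/22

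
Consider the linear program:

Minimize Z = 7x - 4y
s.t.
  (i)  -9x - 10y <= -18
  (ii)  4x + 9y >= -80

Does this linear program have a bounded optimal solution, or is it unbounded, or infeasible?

From the feasible point (962/41, -792/41), moving in the direction (-10, 9) keeps every constraint satisfied while Z decreases without bound.

unbounded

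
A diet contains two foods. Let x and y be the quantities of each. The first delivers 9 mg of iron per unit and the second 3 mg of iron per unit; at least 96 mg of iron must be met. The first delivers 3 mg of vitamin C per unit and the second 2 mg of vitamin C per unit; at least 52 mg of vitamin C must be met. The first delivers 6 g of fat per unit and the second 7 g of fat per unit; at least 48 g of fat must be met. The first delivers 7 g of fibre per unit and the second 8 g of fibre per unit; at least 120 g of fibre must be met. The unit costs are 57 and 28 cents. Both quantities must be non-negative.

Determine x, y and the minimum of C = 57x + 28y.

x = 4, y = 20, minimum C = 788

Corner points and C = 57x + 28y:
  (0, 32) → C = 896
  (52/3, 0) → C = 988
  (4, 20) → C = 788
The feasible region is unbounded (it extends along (0, 1), (1, 0)), but C strictly increases along every unbounded feasible direction, so there is no improving ray and the minimum is attained at a vertex.

The optimum lies where 9x + 3y = 96 and 3x + 2y = 52.
Solving simultaneously gives x = 4, y = 20.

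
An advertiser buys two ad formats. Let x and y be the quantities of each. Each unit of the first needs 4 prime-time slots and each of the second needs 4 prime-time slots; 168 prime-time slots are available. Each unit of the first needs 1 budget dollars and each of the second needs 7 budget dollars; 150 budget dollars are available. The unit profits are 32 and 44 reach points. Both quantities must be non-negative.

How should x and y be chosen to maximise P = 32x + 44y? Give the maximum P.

x = 24, y = 18, maximum P = 1560

Corner points and P = 32x + 44y:
  (0, 0) → P = 0
  (0, 150/7) → P = 6600/7
  (42, 0) → P = 1344
  (24, 18) → P = 1560

At the optimal vertex, 4x + 4y = 168 and x + 7y = 150.
Solving simultaneously gives x = 24, y = 18.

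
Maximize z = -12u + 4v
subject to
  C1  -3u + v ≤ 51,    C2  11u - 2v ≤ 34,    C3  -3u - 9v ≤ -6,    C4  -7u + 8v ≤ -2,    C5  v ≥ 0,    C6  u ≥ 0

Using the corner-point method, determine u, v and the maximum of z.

u = 22/29, v = 12/29, maximum z = -216/29

Feasible corners and z = -12u + 4v:
  (134/37, 108/37) → z = -1176/37
  (34/11, 0) → z = -408/11
  (22/29, 12/29) → z = -216/29
  (2, 0) → z = -24

The binding constraints are -3u - 9v = -6 and -7u + 8v = -2.
Solving simultaneously gives u = 22/29, v = 12/29.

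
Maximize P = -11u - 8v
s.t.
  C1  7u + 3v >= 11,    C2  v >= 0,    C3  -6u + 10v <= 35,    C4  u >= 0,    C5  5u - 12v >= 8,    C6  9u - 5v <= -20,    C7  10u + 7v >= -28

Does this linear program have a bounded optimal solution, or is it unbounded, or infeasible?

infeasible

The boundaries v = 0 and 5u - 12v = 8 meet at (8/5, 0), but that point violates 9u - 5v ≤ -20. Every candidate vertex is excluded by some other constraint, so the feasible region is empty.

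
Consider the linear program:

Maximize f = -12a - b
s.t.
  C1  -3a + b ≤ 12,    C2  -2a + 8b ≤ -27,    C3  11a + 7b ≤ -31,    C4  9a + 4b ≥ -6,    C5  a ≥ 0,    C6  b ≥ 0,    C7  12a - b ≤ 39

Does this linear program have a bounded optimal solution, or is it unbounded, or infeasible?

infeasible

The boundaries b = 0 and 12a - b = 39 meet at (13/4, 0), but that point violates -2a + 8b ≤ -27. Every candidate vertex is excluded by some other constraint, so the feasible region is empty.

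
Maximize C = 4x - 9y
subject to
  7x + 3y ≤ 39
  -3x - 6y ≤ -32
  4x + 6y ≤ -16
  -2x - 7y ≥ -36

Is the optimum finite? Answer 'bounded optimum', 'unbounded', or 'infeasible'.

The boundaries 7x + 3y = 39 and -3x - 6y = -32 meet at (46/11, 107/33), but that point violates 4x + 6y ≤ -16. Every candidate vertex is excluded by some other constraint, so the feasible region is empty.

infeasible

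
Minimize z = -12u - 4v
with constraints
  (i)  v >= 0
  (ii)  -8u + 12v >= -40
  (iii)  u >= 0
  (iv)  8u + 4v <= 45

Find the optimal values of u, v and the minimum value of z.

u = 175/32, v = 5/16, minimum z = -535/8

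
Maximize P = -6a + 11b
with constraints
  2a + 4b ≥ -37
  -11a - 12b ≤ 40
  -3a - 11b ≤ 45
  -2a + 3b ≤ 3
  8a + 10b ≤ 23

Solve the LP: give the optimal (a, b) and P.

Vertices and P = -6a + 11b:
  (20/17, -75/17) → P = -945/17
  (-52/19, -47/57) → P = 419/57
  (703/58, -429/58) → P = -8937/58
  (39/44, 35/22) → P = 134/11

a = 39/44, b = 35/22, maximum P = 134/11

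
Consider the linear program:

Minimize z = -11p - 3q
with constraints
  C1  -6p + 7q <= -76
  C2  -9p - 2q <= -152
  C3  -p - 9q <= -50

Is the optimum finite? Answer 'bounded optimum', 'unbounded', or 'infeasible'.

unbounded

From the feasible point (1034/61, 224/61), moving in the direction (7, 6) keeps every constraint satisfied while z decreases without bound.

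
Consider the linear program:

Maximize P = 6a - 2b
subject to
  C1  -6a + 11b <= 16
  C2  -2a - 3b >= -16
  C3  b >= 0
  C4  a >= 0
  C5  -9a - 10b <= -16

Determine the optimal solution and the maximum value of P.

Feasible corners and P = 6a - 2b:
  (16/5, 16/5) → P = 64/5
  (16/159, 80/53) → P = -128/53
  (8, 0) → P = 48
  (16/9, 0) → P = 32/3

a = 8, b = 0, maximum P = 48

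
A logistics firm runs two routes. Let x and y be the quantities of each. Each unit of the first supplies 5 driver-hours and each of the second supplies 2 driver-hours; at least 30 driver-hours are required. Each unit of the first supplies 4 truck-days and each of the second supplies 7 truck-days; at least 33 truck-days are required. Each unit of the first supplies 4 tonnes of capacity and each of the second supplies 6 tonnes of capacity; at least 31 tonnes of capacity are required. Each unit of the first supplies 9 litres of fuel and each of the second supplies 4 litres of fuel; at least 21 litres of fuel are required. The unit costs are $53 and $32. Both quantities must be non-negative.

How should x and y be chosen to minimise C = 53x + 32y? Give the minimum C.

x = 16/3, y = 5/3, minimum C = 336

Extreme points and C = 53x + 32y:
  (0, 15) → C = 480
  (33/4, 0) → C = 1749/4
  (16/3, 5/3) → C = 336
The feasible region is unbounded (it extends along (0, 1), (1, 0)), but C strictly increases along every unbounded feasible direction, so there is no improving ray and the minimum is attained at a vertex.

The optimum lies where 5x + 2y = 30 and 4x + 7y = 33.
Solving simultaneously gives x = 16/3, y = 5/3.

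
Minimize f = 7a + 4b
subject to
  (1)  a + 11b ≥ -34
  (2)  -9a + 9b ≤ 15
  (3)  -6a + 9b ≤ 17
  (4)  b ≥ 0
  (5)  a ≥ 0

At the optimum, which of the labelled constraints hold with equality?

(4) and (5)

Feasible corners and f = 7a + 4b:
  (2/3, 7/3) → f = 14
  (0, 5/3) → f = 20/3
  (0, 0) → f = 0
The feasible region is unbounded (it extends along (3, 2), (1, 0)), but f strictly increases along every unbounded feasible direction, so there is no improving ray and the minimum is attained at a vertex.

The minimum is at (0, 0). Substituting into each constraint, equality holds for (4) and (5); the remaining constraints have slack.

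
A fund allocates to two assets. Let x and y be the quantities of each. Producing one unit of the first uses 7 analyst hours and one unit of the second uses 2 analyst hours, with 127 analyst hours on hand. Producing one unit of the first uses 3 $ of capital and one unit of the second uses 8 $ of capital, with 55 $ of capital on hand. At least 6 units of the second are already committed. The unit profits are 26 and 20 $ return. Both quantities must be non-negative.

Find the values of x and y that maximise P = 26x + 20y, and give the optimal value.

Vertices and P = 26x + 20y:
  (0, 55/8) → P = 275/2
  (0, 6) → P = 120
  (7/3, 6) → P = 542/3

At the optimal vertex, 3x + 8y = 55 and y = 6.
Solving simultaneously gives x = 7/3, y = 6.

x = 7/3, y = 6, maximum P = 542/3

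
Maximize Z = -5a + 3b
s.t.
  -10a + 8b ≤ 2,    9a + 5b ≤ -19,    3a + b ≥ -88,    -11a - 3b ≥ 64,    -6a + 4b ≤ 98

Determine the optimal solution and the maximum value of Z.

a = -353/17, b = -437/17, maximum Z = 454/17

Vertices and Z = -5a + 3b:
  (-353/17, -437/17) → Z = 454/17
  (-259/59, -309/59) → Z = 368/59
  (100, -388) → Z = -1664

The optimum lies where -10a + 8b = 2 and 3a + b = -88.
Solving simultaneously gives a = -353/17, b = -437/17.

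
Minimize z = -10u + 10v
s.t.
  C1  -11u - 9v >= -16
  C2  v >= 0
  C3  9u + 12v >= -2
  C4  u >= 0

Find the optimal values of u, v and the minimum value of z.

Extreme points and z = -10u + 10v:
  (16/11, 0) → z = -160/11
  (0, 16/9) → z = 160/9
  (0, 0) → z = 0

u = 16/11, v = 0, minimum z = -160/11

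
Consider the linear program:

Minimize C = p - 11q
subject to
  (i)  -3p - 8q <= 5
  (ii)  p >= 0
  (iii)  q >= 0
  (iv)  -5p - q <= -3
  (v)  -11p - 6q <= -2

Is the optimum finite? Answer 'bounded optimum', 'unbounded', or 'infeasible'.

From the feasible point (0, 3), moving in the direction (0, 1) keeps every constraint satisfied while C decreases without bound.

unbounded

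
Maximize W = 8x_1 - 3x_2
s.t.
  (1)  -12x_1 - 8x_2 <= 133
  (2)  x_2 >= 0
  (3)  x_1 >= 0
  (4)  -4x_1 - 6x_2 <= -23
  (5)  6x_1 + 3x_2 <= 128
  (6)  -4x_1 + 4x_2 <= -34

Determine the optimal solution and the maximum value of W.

Feasible corners and W = 8x_1 - 3x_2:
  (64/3, 0) → W = 512/3
  (17/2, 0) → W = 68
  (307/18, 77/9) → W = 997/9

The optimum lies where x_2 = 0 and 6x_1 + 3x_2 = 128.
Solving simultaneously gives x_1 = 64/3, x_2 = 0.

x_1 = 64/3, x_2 = 0, maximum W = 512/3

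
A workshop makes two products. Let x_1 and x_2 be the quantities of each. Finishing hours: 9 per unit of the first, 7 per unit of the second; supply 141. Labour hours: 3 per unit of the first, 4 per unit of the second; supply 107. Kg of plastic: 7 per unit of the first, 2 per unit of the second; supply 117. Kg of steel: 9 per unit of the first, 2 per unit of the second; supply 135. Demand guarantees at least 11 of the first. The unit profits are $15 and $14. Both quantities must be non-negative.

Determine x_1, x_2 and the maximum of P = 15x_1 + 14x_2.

x_1 = 11, x_2 = 6, maximum P = 249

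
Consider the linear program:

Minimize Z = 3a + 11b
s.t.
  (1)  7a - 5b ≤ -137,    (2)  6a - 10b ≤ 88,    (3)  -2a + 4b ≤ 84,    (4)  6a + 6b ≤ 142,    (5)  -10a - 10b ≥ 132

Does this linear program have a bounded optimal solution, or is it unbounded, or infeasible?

From the feasible point (-181/4, -719/20), moving in the direction (-4, -2) keeps every constraint satisfied while Z decreases without bound.

unbounded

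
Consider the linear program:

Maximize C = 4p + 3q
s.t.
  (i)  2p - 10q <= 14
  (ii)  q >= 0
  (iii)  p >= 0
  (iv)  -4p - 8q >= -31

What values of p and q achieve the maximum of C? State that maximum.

p = 211/28, q = 3/28, maximum C = 853/28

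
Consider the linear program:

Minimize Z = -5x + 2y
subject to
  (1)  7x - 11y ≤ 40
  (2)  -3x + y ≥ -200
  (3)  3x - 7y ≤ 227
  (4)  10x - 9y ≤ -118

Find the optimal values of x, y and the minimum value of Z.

x = 1918/17, y = 2354/17, minimum Z = -4882/17

Extreme points and Z = -5x + 2y:
  (-2217/16, -1469/16) → Z = 8147/16
  (-1658/47, -1226/47) → Z = 5838/47
  (1918/17, 2354/17) → Z = -4882/17
The feasible region is unbounded (it extends along (-7, -3), (1, 3)), but Z strictly increases along every unbounded feasible direction, so there is no improving ray and the minimum is attained at a vertex.

The binding constraints are -3x + y = -200 and 10x - 9y = -118.
Solving simultaneously gives x = 1918/17, y = 2354/17.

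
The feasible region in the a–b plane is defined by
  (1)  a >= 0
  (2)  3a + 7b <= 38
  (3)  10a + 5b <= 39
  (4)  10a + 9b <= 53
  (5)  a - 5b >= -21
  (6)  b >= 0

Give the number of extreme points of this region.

5

Of the 15 pairwise boundary intersections, those satisfying every inequality are:
  (0, 21/5)
  (0, 0)
  (43/20, 7/2)
  (39/10, 0)
  (76/59, 263/59)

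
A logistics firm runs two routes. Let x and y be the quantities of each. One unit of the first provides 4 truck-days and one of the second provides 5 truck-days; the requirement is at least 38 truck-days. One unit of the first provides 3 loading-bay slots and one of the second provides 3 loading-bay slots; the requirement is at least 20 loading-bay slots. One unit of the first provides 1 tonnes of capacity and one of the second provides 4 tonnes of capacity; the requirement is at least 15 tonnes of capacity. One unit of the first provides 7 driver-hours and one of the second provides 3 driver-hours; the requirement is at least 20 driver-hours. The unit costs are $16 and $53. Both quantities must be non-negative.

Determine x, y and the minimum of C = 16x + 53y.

x = 7, y = 2, minimum C = 218

Extreme points and C = 16x + 53y:
  (0, 38/5) → C = 2014/5
  (15, 0) → C = 240
  (7, 2) → C = 218
The feasible region is unbounded (it extends along (0, 1), (1, 0)), but C strictly increases along every unbounded feasible direction, so there is no improving ray and the minimum is attained at a vertex.

The optimum lies where 4x + 5y = 38 and x + 4y = 15.
Solving simultaneously gives x = 7, y = 2.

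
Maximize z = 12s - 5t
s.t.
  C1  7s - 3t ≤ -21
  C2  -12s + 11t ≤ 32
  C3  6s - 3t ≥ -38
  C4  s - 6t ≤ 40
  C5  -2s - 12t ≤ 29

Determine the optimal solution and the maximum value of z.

At the optimal vertex, 7s - 3t = -21 and -12s + 11t = 32.
Solving simultaneously gives s = -135/41, t = -28/41.

s = -135/41, t = -28/41, maximum z = -1480/41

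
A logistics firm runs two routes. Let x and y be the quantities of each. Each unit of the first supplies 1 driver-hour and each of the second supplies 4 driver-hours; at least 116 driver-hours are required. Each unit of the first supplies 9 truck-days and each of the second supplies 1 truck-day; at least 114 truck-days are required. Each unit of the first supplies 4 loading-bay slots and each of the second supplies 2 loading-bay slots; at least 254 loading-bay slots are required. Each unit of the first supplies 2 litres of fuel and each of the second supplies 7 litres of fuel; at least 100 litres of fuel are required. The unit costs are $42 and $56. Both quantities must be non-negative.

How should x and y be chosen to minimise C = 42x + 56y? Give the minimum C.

Feasible corners and C = 42x + 56y:
  (0, 127) → C = 7112
  (116, 0) → C = 4872
  (56, 15) → C = 3192
The feasible region is unbounded (it extends along (0, 1), (1, 0)), but C strictly increases along every unbounded feasible direction, so there is no improving ray and the minimum is attained at a vertex.

The optimum lies where x + 4y = 116 and 4x + 2y = 254.
Solving simultaneously gives x = 56, y = 15.

x = 56, y = 15, minimum C = 3192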